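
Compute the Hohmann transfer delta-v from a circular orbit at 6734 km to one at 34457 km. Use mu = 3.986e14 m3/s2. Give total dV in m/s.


V1 = sqrt(mu/r1) = 7693.64 m/s
dV1 = V1*(sqrt(2*r2/(r1+r2)) - 1) = 2257.77 m/s
V2 = sqrt(mu/r2) = 3401.18 m/s
dV2 = V2*(1 - sqrt(2*r1/(r1+r2))) = 1456.36 m/s
Total dV = 3714 m/s

3714 m/s


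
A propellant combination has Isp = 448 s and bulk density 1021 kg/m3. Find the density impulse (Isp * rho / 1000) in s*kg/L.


rho*Isp = 448 * 1021 / 1000 = 457 s*kg/L

457 s*kg/L


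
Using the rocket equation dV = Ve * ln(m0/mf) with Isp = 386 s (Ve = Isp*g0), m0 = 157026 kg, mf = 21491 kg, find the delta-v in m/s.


Ve = 386 * 9.81 = 3786.66 m/s
dV = 3786.66 * ln(157026/21491) = 7531 m/s

7531 m/s


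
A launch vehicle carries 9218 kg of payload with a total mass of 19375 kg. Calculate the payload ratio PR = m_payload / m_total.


PR = 9218 / 19375 = 0.4758

0.4758


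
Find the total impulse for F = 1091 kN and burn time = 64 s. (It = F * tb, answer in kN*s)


It = 1091 * 64 = 69824 kN*s

69824 kN*s


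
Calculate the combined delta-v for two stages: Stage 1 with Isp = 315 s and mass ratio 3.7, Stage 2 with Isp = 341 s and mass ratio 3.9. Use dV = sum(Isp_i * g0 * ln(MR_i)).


dV1 = 315 * 9.81 * ln(3.7) = 4042.9 m/s
dV2 = 341 * 9.81 * ln(3.9) = 4552.8 m/s
Total dV = 4042.9 + 4552.8 = 8595.7 m/s ~ 8596 m/s

8596 m/s


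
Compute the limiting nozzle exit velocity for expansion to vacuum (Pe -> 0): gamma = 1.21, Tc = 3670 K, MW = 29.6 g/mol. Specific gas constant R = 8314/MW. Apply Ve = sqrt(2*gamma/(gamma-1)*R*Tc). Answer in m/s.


R = 8314 / 29.6 = 280.88 J/(kg.K)
Ve = sqrt(2 * 1.21 / (1.21 - 1) * 280.88 * 3670) = 3447 m/s

3447 m/s


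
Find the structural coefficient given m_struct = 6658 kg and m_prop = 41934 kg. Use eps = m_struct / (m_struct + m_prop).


eps = 6658 / (6658 + 41934) = 0.137

0.137


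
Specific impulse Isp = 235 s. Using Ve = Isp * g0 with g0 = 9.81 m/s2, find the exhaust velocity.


Ve = Isp * g0 = 235 * 9.81 = 2305.3 m/s

2305.3 m/s


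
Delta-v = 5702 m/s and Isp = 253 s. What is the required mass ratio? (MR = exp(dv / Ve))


Ve = 253 * 9.81 = 2481.93 m/s
MR = exp(5702 / 2481.93) = 9.948

9.948


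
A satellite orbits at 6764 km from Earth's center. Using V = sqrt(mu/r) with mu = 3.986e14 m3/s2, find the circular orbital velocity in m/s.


V = sqrt(3.986e14 / 6764000) = 7677 m/s

7677 m/s


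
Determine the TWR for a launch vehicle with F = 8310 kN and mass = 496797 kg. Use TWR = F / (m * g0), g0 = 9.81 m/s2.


TWR = 8310000 / (496797 * 9.81) = 1.71

1.71


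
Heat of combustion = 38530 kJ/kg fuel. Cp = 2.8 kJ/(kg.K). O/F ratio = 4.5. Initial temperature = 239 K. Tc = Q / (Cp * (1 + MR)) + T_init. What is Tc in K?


Tc = 38530 / (2.8 * (1 + 4.5)) + 239 = 2741 K

2741 K


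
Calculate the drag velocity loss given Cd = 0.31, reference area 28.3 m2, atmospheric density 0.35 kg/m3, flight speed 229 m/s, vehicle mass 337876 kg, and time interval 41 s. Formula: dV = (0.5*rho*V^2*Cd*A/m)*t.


D = 0.5 * 0.35 * 229^2 * 0.31 * 28.3 = 80511.36 N
a = 80511.36 / 337876 = 0.2383 m/s2
dV = 0.2383 * 41 = 9.8 m/s

9.8 m/s


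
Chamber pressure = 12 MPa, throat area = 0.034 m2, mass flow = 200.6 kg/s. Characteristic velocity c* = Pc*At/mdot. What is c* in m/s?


c* = 12e6 * 0.034 / 200.6 = 2034 m/s

2034 m/s


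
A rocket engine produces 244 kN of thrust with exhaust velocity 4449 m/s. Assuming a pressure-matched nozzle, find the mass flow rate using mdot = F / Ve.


mdot = F / Ve = 244000 / 4449 = 54.8 kg/s

54.8 kg/s


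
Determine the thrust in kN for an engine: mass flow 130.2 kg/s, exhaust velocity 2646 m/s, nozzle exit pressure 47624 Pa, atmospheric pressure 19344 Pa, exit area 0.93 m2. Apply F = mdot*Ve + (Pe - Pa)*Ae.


F = 130.2 * 2646 + (47624 - 19344) * 0.93 = 370810.0 N = 370.8 kN

370.8 kN


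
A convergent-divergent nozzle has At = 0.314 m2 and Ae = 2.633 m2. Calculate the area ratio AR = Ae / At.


AR = 2.633 / 0.314 = 8.4

8.4


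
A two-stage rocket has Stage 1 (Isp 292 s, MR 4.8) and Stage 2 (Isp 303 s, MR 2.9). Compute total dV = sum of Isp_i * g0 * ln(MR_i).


dV1 = 292 * 9.81 * ln(4.8) = 4493.3 m/s
dV2 = 303 * 9.81 * ln(2.9) = 3164.8 m/s
Total dV = 4493.3 + 3164.8 = 7658.1 m/s ~ 7658 m/s

7658 m/s


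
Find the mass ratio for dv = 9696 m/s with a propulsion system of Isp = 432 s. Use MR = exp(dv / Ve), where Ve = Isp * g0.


Ve = 432 * 9.81 = 4237.92 m/s
MR = exp(9696 / 4237.92) = 9.854

9.854


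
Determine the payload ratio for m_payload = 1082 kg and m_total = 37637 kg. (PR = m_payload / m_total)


PR = 1082 / 37637 = 0.0287

0.0287


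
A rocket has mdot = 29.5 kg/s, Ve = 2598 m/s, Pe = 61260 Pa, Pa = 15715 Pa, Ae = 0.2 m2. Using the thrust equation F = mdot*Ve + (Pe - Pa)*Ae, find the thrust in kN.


F = 29.5 * 2598 + (61260 - 15715) * 0.2 = 85750.0 N = 85.8 kN

85.8 kN


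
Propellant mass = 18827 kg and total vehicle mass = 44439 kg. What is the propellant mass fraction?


PMF = 18827 / 44439 = 0.424

0.424


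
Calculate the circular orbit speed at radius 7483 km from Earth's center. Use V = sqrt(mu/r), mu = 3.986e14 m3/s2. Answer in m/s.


V = sqrt(3.986e14 / 7483000) = 7298 m/s

7298 m/s


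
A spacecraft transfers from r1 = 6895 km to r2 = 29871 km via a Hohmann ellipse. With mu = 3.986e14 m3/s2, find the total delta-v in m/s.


V1 = sqrt(mu/r1) = 7603.29 m/s
dV1 = V1*(sqrt(2*r2/(r1+r2)) - 1) = 2088.82 m/s
V2 = sqrt(mu/r2) = 3652.95 m/s
dV2 = V2*(1 - sqrt(2*r1/(r1+r2))) = 1415.76 m/s
Total dV = 3505 m/s

3505 m/s


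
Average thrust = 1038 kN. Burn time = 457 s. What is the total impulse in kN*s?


It = 1038 * 457 = 474366 kN*s

474366 kN*s


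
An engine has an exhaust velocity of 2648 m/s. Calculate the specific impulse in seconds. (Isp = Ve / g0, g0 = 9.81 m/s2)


Isp = Ve / g0 = 2648 / 9.81 = 269.9 s

269.9 s


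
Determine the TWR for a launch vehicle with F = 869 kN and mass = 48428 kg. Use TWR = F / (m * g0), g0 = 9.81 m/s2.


TWR = 869000 / (48428 * 9.81) = 1.83

1.83


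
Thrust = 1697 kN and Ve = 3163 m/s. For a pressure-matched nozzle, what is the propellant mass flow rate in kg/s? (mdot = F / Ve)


mdot = F / Ve = 1697000 / 3163 = 536.5 kg/s

536.5 kg/s


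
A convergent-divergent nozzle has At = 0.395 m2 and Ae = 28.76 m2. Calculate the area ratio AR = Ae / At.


AR = 28.76 / 0.395 = 72.8

72.8


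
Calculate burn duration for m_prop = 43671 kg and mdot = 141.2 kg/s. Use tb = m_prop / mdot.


tb = 43671 / 141.2 = 309.3 s

309.3 s


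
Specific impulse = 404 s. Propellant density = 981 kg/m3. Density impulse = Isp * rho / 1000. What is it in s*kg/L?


rho*Isp = 404 * 981 / 1000 = 396 s*kg/L

396 s*kg/L


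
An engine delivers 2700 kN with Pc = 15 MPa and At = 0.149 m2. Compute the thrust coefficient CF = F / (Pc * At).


CF = 2700000 / (15e6 * 0.149) = 1.21

1.21


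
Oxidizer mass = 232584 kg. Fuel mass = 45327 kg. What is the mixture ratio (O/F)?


MR = 232584 / 45327 = 5.13

5.13


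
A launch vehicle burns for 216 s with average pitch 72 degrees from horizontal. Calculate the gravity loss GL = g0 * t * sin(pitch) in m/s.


GL = 9.81 * 216 * sin(72 deg) = 2015 m/s

2015 m/s


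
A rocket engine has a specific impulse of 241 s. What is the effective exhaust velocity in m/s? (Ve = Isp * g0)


Ve = Isp * g0 = 241 * 9.81 = 2364.2 m/s

2364.2 m/s


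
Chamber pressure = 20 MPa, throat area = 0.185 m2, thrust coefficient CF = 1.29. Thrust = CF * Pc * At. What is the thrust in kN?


F = 1.29 * 20e6 * 0.185 = 4.7730e+06 N = 4773.0 kN

4773.0 kN


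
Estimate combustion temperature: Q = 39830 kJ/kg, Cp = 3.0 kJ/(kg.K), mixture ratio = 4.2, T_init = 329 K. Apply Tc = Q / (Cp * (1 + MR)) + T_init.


Tc = 39830 / (3.0 * (1 + 4.2)) + 329 = 2882 K

2882 K


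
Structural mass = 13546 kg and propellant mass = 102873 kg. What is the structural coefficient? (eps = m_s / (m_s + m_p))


eps = 13546 / (13546 + 102873) = 0.1164

0.1164


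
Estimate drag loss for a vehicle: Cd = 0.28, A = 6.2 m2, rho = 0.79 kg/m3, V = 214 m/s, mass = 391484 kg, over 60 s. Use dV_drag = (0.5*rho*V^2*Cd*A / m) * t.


D = 0.5 * 0.79 * 214^2 * 0.28 * 6.2 = 31403.23 N
a = 31403.23 / 391484 = 0.0802 m/s2
dV = 0.0802 * 60 = 4.8 m/s

4.8 m/s


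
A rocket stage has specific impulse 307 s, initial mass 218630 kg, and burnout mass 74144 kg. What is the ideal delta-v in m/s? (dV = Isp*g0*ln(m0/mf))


Ve = 307 * 9.81 = 3011.67 m/s
dV = 3011.67 * ln(218630/74144) = 3257 m/s

3257 m/s


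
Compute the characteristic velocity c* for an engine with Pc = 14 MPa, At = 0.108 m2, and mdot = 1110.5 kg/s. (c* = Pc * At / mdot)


c* = 14e6 * 0.108 / 1110.5 = 1362 m/s

1362 m/s


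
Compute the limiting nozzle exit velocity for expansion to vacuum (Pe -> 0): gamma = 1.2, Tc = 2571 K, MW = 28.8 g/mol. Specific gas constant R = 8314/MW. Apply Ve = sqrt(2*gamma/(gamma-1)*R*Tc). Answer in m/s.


R = 8314 / 28.8 = 288.68 J/(kg.K)
Ve = sqrt(2 * 1.2 / (1.2 - 1) * 288.68 * 2571) = 2984 m/s

2984 m/s


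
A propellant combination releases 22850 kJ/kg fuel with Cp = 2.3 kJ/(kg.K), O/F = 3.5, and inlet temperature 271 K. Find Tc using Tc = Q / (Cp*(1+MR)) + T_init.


Tc = 22850 / (2.3 * (1 + 3.5)) + 271 = 2479 K

2479 K


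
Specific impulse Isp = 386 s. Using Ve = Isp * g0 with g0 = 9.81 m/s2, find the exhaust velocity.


Ve = Isp * g0 = 386 * 9.81 = 3786.7 m/s

3786.7 m/s


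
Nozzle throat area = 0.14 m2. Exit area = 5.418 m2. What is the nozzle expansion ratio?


AR = 5.418 / 0.14 = 38.7

38.7


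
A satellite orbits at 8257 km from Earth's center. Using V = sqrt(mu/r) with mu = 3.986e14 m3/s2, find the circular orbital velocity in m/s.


V = sqrt(3.986e14 / 8257000) = 6948 m/s

6948 m/s


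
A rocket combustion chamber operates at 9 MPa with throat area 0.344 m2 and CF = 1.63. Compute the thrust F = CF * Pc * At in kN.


F = 1.63 * 9e6 * 0.344 = 5.0465e+06 N = 5046.5 kN

5046.5 kN


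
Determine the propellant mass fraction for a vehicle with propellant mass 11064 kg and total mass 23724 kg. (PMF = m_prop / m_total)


PMF = 11064 / 23724 = 0.466

0.466


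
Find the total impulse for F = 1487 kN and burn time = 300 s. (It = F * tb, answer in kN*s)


It = 1487 * 300 = 446100 kN*s

446100 kN*s


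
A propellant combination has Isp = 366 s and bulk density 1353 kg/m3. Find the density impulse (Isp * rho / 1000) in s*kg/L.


rho*Isp = 366 * 1353 / 1000 = 495 s*kg/L

495 s*kg/L


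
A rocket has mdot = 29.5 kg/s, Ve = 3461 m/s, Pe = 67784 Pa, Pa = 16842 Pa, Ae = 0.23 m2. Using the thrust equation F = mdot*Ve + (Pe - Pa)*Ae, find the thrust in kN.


F = 29.5 * 3461 + (67784 - 16842) * 0.23 = 113816.0 N = 113.8 kN

113.8 kN


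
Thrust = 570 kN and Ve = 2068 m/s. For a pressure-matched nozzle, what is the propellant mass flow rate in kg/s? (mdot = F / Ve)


mdot = F / Ve = 570000 / 2068 = 275.6 kg/s

275.6 kg/s


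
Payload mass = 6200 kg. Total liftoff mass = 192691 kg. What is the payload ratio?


PR = 6200 / 192691 = 0.0322

0.0322


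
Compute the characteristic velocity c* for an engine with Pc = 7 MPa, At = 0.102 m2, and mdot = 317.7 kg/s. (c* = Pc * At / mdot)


c* = 7e6 * 0.102 / 317.7 = 2247 m/s

2247 m/s


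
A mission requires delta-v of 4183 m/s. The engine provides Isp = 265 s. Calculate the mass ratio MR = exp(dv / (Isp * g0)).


Ve = 265 * 9.81 = 2599.65 m/s
MR = exp(4183 / 2599.65) = 4.998

4.998


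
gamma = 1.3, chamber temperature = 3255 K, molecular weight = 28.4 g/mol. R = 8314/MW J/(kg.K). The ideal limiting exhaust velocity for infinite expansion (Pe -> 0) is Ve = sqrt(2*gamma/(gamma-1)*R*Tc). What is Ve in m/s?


R = 8314 / 28.4 = 292.75 J/(kg.K)
Ve = sqrt(2 * 1.3 / (1.3 - 1) * 292.75 * 3255) = 2874 m/s

2874 m/s


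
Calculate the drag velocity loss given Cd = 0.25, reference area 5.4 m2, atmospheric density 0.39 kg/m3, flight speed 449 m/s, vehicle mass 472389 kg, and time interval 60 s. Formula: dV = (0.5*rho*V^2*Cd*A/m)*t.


D = 0.5 * 0.39 * 449^2 * 0.25 * 5.4 = 53071.46 N
a = 53071.46 / 472389 = 0.1123 m/s2
dV = 0.1123 * 60 = 6.7 m/s

6.7 m/s


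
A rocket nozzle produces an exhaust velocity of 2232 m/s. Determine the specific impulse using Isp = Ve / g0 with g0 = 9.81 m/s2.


Isp = Ve / g0 = 2232 / 9.81 = 227.5 s

227.5 s


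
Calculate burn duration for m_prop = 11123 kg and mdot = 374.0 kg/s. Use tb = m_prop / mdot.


tb = 11123 / 374.0 = 29.7 s

29.7 s


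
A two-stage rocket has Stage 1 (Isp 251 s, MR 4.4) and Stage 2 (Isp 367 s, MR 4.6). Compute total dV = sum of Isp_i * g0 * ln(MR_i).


dV1 = 251 * 9.81 * ln(4.4) = 3648.2 m/s
dV2 = 367 * 9.81 * ln(4.6) = 5494.2 m/s
Total dV = 3648.2 + 5494.2 = 9142.4 m/s ~ 9142 m/s

9142 m/s


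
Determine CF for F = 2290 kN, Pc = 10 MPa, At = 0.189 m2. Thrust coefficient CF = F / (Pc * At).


CF = 2290000 / (10e6 * 0.189) = 1.21

1.21


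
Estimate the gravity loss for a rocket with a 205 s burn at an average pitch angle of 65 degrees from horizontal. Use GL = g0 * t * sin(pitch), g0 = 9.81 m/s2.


GL = 9.81 * 205 * sin(65 deg) = 1823 m/s

1823 m/s


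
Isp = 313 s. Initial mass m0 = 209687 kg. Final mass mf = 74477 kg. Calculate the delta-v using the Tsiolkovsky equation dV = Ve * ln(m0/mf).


Ve = 313 * 9.81 = 3070.53 m/s
dV = 3070.53 * ln(209687/74477) = 3178 m/s

3178 m/s


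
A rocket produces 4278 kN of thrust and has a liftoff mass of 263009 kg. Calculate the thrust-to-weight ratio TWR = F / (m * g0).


TWR = 4278000 / (263009 * 9.81) = 1.66

1.66


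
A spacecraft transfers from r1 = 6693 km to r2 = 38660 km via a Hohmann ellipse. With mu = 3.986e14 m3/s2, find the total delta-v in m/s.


V1 = sqrt(mu/r1) = 7717.17 m/s
dV1 = V1*(sqrt(2*r2/(r1+r2)) - 1) = 2359.13 m/s
V2 = sqrt(mu/r2) = 3210.98 m/s
dV2 = V2*(1 - sqrt(2*r1/(r1+r2))) = 1466.52 m/s
Total dV = 3826 m/s

3826 m/s


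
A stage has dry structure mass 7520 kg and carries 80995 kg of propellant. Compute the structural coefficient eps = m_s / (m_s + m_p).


eps = 7520 / (7520 + 80995) = 0.085

0.085


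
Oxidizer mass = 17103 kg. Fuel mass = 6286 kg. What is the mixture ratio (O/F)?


MR = 17103 / 6286 = 2.72

2.72


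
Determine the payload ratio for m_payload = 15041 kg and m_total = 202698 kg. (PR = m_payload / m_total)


PR = 15041 / 202698 = 0.0742

0.0742


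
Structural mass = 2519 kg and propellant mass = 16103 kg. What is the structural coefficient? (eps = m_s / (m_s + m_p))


eps = 2519 / (2519 + 16103) = 0.1353

0.1353


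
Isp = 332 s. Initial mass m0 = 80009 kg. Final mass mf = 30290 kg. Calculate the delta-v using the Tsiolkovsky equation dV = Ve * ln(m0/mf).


Ve = 332 * 9.81 = 3256.92 m/s
dV = 3256.92 * ln(80009/30290) = 3164 m/s

3164 m/s


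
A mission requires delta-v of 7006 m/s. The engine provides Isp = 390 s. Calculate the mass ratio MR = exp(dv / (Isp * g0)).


Ve = 390 * 9.81 = 3825.9 m/s
MR = exp(7006 / 3825.9) = 6.241

6.241


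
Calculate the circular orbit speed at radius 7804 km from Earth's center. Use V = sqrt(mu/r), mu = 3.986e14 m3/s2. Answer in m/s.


V = sqrt(3.986e14 / 7804000) = 7147 m/s

7147 m/s


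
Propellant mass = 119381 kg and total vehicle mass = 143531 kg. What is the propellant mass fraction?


PMF = 119381 / 143531 = 0.832

0.832


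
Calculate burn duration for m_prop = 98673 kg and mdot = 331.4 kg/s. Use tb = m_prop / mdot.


tb = 98673 / 331.4 = 297.7 s

297.7 s


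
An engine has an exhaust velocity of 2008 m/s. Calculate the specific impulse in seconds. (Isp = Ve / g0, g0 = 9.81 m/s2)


Isp = Ve / g0 = 2008 / 9.81 = 204.7 s

204.7 s


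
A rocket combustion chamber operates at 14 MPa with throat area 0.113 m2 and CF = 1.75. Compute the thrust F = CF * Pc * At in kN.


F = 1.75 * 14e6 * 0.113 = 2.7685e+06 N = 2768.5 kN

2768.5 kN


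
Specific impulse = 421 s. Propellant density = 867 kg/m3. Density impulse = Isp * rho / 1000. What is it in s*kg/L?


rho*Isp = 421 * 867 / 1000 = 365 s*kg/L

365 s*kg/L


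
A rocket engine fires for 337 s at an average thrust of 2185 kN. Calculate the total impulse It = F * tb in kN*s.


It = 2185 * 337 = 736345 kN*s

736345 kN*s


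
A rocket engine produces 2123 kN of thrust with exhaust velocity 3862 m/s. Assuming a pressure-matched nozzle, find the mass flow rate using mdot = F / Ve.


mdot = F / Ve = 2123000 / 3862 = 549.7 kg/s

549.7 kg/s


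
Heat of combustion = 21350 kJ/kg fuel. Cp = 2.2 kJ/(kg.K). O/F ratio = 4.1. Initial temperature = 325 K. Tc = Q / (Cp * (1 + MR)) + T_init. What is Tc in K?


Tc = 21350 / (2.2 * (1 + 4.1)) + 325 = 2228 K

2228 K


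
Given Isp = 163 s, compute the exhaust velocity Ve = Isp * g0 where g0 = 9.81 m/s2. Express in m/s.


Ve = Isp * g0 = 163 * 9.81 = 1599.0 m/s

1599.0 m/s


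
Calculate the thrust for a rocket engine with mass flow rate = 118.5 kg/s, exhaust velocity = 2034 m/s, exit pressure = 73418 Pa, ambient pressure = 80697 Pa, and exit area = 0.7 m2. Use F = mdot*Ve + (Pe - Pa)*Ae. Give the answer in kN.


F = 118.5 * 2034 + (73418 - 80697) * 0.7 = 235934.0 N = 235.9 kN

235.9 kN


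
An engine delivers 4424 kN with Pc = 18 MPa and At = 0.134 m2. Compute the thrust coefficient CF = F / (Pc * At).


CF = 4424000 / (18e6 * 0.134) = 1.83

1.83


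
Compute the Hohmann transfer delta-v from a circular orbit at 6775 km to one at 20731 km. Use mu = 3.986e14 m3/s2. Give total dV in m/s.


V1 = sqrt(mu/r1) = 7670.33 m/s
dV1 = V1*(sqrt(2*r2/(r1+r2)) - 1) = 1746.95 m/s
V2 = sqrt(mu/r2) = 4384.89 m/s
dV2 = V2*(1 - sqrt(2*r1/(r1+r2))) = 1307.27 m/s
Total dV = 3054 m/s

3054 m/s


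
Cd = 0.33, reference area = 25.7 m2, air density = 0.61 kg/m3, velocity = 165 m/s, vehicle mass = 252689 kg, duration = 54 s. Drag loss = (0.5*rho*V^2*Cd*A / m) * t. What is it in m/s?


D = 0.5 * 0.61 * 165^2 * 0.33 * 25.7 = 70423.04 N
a = 70423.04 / 252689 = 0.2787 m/s2
dV = 0.2787 * 54 = 15.0 m/s

15.0 m/s


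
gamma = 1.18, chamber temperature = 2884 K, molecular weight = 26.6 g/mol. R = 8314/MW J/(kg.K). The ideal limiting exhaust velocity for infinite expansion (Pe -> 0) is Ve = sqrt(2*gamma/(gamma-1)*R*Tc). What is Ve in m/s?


R = 8314 / 26.6 = 312.56 J/(kg.K)
Ve = sqrt(2 * 1.18 / (1.18 - 1) * 312.56 * 2884) = 3438 m/s

3438 m/s


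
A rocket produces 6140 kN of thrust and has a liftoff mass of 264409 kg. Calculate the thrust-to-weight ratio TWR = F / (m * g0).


TWR = 6140000 / (264409 * 9.81) = 2.37

2.37


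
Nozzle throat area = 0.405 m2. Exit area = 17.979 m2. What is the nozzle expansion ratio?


AR = 17.979 / 0.405 = 44.4

44.4


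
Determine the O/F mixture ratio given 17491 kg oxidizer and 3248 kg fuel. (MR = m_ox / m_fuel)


MR = 17491 / 3248 = 5.39

5.39


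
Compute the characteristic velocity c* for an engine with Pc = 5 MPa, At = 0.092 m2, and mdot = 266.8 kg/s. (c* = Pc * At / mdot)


c* = 5e6 * 0.092 / 266.8 = 1724 m/s

1724 m/s


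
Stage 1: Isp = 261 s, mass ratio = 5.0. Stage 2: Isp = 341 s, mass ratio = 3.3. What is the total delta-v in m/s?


dV1 = 261 * 9.81 * ln(5.0) = 4120.8 m/s
dV2 = 341 * 9.81 * ln(3.3) = 3993.9 m/s
Total dV = 4120.8 + 3993.9 = 8114.7 m/s ~ 8115 m/s

8115 m/s


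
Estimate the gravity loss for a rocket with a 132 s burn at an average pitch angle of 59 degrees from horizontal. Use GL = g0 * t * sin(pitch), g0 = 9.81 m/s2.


GL = 9.81 * 132 * sin(59 deg) = 1110 m/s

1110 m/s


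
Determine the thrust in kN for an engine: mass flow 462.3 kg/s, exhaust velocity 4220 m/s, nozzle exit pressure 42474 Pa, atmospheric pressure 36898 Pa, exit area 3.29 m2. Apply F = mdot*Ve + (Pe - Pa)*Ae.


F = 462.3 * 4220 + (42474 - 36898) * 3.29 = 1.9693e+06 N = 1969.3 kN

1969.3 kN


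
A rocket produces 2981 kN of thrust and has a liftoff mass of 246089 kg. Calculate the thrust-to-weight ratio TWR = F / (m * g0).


TWR = 2981000 / (246089 * 9.81) = 1.23

1.23


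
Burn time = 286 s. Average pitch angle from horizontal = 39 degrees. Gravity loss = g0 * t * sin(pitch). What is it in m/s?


GL = 9.81 * 286 * sin(39 deg) = 1766 m/s

1766 m/s


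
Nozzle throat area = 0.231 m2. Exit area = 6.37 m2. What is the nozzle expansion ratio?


AR = 6.37 / 0.231 = 27.6

27.6


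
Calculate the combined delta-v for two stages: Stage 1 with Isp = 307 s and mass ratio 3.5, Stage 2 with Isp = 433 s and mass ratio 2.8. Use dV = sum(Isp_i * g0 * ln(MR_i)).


dV1 = 307 * 9.81 * ln(3.5) = 3772.9 m/s
dV2 = 433 * 9.81 * ln(2.8) = 4373.5 m/s
Total dV = 3772.9 + 4373.5 = 8146.4 m/s ~ 8146 m/s

8146 m/s


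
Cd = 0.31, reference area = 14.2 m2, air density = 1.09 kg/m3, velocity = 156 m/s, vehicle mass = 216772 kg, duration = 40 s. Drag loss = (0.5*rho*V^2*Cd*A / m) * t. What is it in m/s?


D = 0.5 * 1.09 * 156^2 * 0.31 * 14.2 = 58384.25 N
a = 58384.25 / 216772 = 0.2693 m/s2
dV = 0.2693 * 40 = 10.8 m/s

10.8 m/s


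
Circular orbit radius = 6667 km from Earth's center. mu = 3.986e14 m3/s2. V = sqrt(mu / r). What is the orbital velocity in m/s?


V = sqrt(3.986e14 / 6667000) = 7732 m/s

7732 m/s


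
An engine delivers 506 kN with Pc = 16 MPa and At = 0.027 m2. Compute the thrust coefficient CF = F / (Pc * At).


CF = 506000 / (16e6 * 0.027) = 1.17

1.17


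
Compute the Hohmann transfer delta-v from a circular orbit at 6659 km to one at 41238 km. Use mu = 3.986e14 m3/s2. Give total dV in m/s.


V1 = sqrt(mu/r1) = 7736.85 m/s
dV1 = V1*(sqrt(2*r2/(r1+r2)) - 1) = 2415.67 m/s
V2 = sqrt(mu/r2) = 3108.99 m/s
dV2 = V2*(1 - sqrt(2*r1/(r1+r2))) = 1469.59 m/s
Total dV = 3885 m/s

3885 m/s


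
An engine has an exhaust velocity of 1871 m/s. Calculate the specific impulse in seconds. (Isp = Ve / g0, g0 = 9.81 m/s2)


Isp = Ve / g0 = 1871 / 9.81 = 190.7 s

190.7 s


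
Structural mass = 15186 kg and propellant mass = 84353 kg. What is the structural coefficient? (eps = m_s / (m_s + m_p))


eps = 15186 / (15186 + 84353) = 0.1526

0.1526


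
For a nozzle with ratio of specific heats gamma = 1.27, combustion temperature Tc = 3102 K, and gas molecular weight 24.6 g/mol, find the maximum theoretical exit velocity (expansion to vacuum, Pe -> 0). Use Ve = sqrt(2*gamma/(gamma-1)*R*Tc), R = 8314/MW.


R = 8314 / 24.6 = 337.97 J/(kg.K)
Ve = sqrt(2 * 1.27 / (1.27 - 1) * 337.97 * 3102) = 3140 m/s

3140 m/s


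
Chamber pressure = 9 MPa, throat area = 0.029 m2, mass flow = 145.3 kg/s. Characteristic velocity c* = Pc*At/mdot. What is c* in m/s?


c* = 9e6 * 0.029 / 145.3 = 1796 m/s

1796 m/s


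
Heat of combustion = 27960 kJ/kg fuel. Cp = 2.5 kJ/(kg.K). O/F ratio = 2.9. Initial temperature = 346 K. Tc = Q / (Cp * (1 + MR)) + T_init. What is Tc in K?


Tc = 27960 / (2.5 * (1 + 2.9)) + 346 = 3214 K

3214 K


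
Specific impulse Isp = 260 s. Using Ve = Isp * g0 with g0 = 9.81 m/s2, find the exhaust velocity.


Ve = Isp * g0 = 260 * 9.81 = 2550.6 m/s

2550.6 m/s


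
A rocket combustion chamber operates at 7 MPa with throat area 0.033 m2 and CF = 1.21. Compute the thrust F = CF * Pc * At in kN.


F = 1.21 * 7e6 * 0.033 = 279510.0 N = 279.5 kN

279.5 kN


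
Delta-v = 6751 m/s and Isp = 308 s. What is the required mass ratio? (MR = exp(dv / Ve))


Ve = 308 * 9.81 = 3021.48 m/s
MR = exp(6751 / 3021.48) = 9.34

9.34


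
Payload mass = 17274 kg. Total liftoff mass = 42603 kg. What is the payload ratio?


PR = 17274 / 42603 = 0.4055

0.4055


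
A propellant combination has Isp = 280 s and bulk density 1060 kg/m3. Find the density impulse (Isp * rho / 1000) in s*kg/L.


rho*Isp = 280 * 1060 / 1000 = 297 s*kg/L

297 s*kg/L


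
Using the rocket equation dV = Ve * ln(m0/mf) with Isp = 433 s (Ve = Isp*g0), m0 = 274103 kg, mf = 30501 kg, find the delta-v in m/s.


Ve = 433 * 9.81 = 4247.73 m/s
dV = 4247.73 * ln(274103/30501) = 9327 m/s

9327 m/s


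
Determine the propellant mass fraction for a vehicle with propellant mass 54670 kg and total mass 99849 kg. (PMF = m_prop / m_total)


PMF = 54670 / 99849 = 0.548

0.548


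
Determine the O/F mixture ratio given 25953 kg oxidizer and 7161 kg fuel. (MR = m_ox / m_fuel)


MR = 25953 / 7161 = 3.62

3.62


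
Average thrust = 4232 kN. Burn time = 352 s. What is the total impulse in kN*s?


It = 4232 * 352 = 1489664 kN*s

1489664 kN*s


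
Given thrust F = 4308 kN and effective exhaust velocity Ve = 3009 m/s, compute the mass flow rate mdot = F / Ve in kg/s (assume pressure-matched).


mdot = F / Ve = 4308000 / 3009 = 1431.7 kg/s

1431.7 kg/s


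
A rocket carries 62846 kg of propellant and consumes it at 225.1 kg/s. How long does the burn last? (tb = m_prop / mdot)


tb = 62846 / 225.1 = 279.2 s

279.2 s


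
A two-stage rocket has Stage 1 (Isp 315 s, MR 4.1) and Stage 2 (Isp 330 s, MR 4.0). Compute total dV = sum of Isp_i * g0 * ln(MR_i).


dV1 = 315 * 9.81 * ln(4.1) = 4360.2 m/s
dV2 = 330 * 9.81 * ln(4.0) = 4487.9 m/s
Total dV = 4360.2 + 4487.9 = 8848.1 m/s ~ 8848 m/s

8848 m/s


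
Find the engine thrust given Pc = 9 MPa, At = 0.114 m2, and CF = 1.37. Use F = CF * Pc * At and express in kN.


F = 1.37 * 9e6 * 0.114 = 1.4056e+06 N = 1405.6 kN

1405.6 kN


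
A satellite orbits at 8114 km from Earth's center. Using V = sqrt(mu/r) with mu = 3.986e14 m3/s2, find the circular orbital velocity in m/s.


V = sqrt(3.986e14 / 8114000) = 7009 m/s

7009 m/s


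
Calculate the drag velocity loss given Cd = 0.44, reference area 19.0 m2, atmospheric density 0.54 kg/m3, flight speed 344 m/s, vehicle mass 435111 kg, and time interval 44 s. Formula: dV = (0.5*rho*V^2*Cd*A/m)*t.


D = 0.5 * 0.54 * 344^2 * 0.44 * 19.0 = 267108.02 N
a = 267108.02 / 435111 = 0.6139 m/s2
dV = 0.6139 * 44 = 27.0 m/s

27.0 m/s


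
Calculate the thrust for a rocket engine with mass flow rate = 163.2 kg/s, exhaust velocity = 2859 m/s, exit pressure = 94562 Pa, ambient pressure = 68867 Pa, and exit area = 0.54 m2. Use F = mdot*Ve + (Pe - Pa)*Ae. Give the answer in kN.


F = 163.2 * 2859 + (94562 - 68867) * 0.54 = 480464.0 N = 480.5 kN

480.5 kN


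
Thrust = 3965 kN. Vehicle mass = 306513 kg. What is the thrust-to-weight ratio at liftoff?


TWR = 3965000 / (306513 * 9.81) = 1.32

1.32


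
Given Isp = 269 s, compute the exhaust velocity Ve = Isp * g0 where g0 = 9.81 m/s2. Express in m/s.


Ve = Isp * g0 = 269 * 9.81 = 2638.9 m/s

2638.9 m/s


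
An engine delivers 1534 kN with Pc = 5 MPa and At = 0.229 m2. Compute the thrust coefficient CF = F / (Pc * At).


CF = 1534000 / (5e6 * 0.229) = 1.34

1.34


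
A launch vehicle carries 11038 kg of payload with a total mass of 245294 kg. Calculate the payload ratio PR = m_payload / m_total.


PR = 11038 / 245294 = 0.045

0.045


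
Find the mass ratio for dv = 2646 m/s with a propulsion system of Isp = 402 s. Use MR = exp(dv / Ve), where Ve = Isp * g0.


Ve = 402 * 9.81 = 3943.62 m/s
MR = exp(2646 / 3943.62) = 1.956

1.956


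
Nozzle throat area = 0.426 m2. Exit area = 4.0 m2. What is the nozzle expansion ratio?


AR = 4.0 / 0.426 = 9.4

9.4


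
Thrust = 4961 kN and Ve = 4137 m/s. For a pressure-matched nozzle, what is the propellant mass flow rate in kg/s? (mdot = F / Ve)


mdot = F / Ve = 4961000 / 4137 = 1199.2 kg/s

1199.2 kg/s


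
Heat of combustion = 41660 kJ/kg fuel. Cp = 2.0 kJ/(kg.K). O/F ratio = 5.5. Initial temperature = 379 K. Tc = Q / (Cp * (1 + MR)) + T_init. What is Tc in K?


Tc = 41660 / (2.0 * (1 + 5.5)) + 379 = 3584 K

3584 K


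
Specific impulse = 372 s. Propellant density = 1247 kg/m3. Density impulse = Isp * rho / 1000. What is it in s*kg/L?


rho*Isp = 372 * 1247 / 1000 = 464 s*kg/L

464 s*kg/L


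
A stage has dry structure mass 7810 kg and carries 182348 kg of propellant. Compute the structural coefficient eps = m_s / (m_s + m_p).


eps = 7810 / (7810 + 182348) = 0.0411

0.0411


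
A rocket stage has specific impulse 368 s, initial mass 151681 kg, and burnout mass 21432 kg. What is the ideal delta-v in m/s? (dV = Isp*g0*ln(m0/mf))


Ve = 368 * 9.81 = 3610.08 m/s
dV = 3610.08 * ln(151681/21432) = 7065 m/s

7065 m/s


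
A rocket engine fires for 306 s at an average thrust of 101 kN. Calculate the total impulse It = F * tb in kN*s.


It = 101 * 306 = 30906 kN*s

30906 kN*s


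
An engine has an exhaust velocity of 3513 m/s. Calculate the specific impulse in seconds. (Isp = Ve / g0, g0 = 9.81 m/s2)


Isp = Ve / g0 = 3513 / 9.81 = 358.1 s

358.1 s


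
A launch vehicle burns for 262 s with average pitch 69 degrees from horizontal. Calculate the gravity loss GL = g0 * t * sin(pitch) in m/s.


GL = 9.81 * 262 * sin(69 deg) = 2400 m/s

2400 m/s


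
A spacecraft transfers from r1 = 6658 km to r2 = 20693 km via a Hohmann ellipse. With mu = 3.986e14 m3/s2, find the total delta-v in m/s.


V1 = sqrt(mu/r1) = 7737.43 m/s
dV1 = V1*(sqrt(2*r2/(r1+r2)) - 1) = 1780.38 m/s
V2 = sqrt(mu/r2) = 4388.91 m/s
dV2 = V2*(1 - sqrt(2*r1/(r1+r2))) = 1326.55 m/s
Total dV = 3107 m/s

3107 m/s


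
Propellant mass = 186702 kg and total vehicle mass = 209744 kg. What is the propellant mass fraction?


PMF = 186702 / 209744 = 0.89

0.89


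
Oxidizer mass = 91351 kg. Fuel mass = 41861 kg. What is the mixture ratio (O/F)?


MR = 91351 / 41861 = 2.18

2.18


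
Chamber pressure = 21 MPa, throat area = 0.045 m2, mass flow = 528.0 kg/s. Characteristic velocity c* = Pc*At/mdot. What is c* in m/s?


c* = 21e6 * 0.045 / 528.0 = 1790 m/s

1790 m/s


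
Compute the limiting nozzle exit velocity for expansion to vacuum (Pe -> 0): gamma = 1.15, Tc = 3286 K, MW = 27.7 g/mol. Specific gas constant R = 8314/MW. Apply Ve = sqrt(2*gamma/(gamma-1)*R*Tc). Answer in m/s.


R = 8314 / 27.7 = 300.14 J/(kg.K)
Ve = sqrt(2 * 1.15 / (1.15 - 1) * 300.14 * 3286) = 3889 m/s

3889 m/s


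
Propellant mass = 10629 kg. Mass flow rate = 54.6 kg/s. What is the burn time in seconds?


tb = 10629 / 54.6 = 194.7 s

194.7 s


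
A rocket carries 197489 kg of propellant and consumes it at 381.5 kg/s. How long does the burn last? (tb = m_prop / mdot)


tb = 197489 / 381.5 = 517.7 s

517.7 s


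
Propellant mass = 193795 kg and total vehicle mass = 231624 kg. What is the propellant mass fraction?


PMF = 193795 / 231624 = 0.837

0.837


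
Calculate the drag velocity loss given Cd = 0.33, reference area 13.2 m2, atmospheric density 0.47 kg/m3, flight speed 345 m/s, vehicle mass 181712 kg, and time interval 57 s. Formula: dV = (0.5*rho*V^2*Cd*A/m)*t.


D = 0.5 * 0.47 * 345^2 * 0.33 * 13.2 = 121841.13 N
a = 121841.13 / 181712 = 0.6705 m/s2
dV = 0.6705 * 57 = 38.2 m/s

38.2 m/s


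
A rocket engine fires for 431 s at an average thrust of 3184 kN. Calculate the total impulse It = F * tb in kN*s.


It = 3184 * 431 = 1372304 kN*s

1372304 kN*s


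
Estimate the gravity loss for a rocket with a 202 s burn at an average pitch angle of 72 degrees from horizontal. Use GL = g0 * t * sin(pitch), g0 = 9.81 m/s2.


GL = 9.81 * 202 * sin(72 deg) = 1885 m/s

1885 m/s


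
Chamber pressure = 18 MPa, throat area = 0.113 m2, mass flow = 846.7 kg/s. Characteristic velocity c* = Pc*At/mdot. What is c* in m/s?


c* = 18e6 * 0.113 / 846.7 = 2402 m/s

2402 m/s


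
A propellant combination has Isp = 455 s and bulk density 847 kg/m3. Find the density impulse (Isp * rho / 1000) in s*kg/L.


rho*Isp = 455 * 847 / 1000 = 385 s*kg/L

385 s*kg/L


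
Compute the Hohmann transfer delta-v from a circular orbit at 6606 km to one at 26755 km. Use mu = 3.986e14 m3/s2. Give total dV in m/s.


V1 = sqrt(mu/r1) = 7767.82 m/s
dV1 = V1*(sqrt(2*r2/(r1+r2)) - 1) = 2069.96 m/s
V2 = sqrt(mu/r2) = 3859.81 m/s
dV2 = V2*(1 - sqrt(2*r1/(r1+r2))) = 1430.79 m/s
Total dV = 3501 m/s

3501 m/s


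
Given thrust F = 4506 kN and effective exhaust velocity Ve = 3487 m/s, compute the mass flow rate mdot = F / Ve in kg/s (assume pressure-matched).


mdot = F / Ve = 4506000 / 3487 = 1292.2 kg/s

1292.2 kg/s


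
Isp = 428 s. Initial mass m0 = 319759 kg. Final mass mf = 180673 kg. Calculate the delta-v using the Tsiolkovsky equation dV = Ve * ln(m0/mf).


Ve = 428 * 9.81 = 4198.68 m/s
dV = 4198.68 * ln(319759/180673) = 2397 m/s

2397 m/s


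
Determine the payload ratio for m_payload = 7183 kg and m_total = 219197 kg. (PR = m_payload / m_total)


PR = 7183 / 219197 = 0.0328

0.0328


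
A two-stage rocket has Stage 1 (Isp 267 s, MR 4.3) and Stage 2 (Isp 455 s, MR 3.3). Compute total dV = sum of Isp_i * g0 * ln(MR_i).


dV1 = 267 * 9.81 * ln(4.3) = 3820.5 m/s
dV2 = 455 * 9.81 * ln(3.3) = 5329.1 m/s
Total dV = 3820.5 + 5329.1 = 9149.6 m/s ~ 9150 m/s

9150 m/s


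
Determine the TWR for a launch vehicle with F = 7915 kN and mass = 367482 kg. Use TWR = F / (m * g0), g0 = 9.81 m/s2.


TWR = 7915000 / (367482 * 9.81) = 2.2

2.2


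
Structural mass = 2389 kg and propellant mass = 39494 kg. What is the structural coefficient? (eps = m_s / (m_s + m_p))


eps = 2389 / (2389 + 39494) = 0.057

0.057


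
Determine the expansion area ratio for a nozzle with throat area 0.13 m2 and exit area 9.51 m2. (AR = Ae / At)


AR = 9.51 / 0.13 = 73.2

73.2


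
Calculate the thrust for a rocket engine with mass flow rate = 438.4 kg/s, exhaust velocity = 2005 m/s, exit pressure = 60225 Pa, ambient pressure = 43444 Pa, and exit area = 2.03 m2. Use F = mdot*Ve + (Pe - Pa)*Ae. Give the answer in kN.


F = 438.4 * 2005 + (60225 - 43444) * 2.03 = 913057.0 N = 913.1 kN

913.1 kN


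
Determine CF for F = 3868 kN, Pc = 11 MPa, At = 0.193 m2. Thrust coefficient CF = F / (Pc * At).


CF = 3868000 / (11e6 * 0.193) = 1.82

1.82


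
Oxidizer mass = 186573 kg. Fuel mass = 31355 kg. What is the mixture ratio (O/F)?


MR = 186573 / 31355 = 5.95

5.95


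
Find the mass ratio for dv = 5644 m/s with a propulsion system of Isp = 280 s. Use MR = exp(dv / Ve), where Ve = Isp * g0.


Ve = 280 * 9.81 = 2746.8 m/s
MR = exp(5644 / 2746.8) = 7.805

7.805


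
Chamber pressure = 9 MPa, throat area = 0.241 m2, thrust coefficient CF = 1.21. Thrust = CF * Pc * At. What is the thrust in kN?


F = 1.21 * 9e6 * 0.241 = 2.6245e+06 N = 2624.5 kN

2624.5 kN


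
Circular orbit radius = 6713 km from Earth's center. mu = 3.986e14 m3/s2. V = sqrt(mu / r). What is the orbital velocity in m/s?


V = sqrt(3.986e14 / 6713000) = 7706 m/s

7706 m/s


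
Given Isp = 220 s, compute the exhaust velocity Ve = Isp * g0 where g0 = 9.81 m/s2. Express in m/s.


Ve = Isp * g0 = 220 * 9.81 = 2158.2 m/s

2158.2 m/s


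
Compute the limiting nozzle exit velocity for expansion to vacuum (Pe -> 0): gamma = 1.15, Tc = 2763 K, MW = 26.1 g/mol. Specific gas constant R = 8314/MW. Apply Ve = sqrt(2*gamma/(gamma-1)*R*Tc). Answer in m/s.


R = 8314 / 26.1 = 318.54 J/(kg.K)
Ve = sqrt(2 * 1.15 / (1.15 - 1) * 318.54 * 2763) = 3674 m/s

3674 m/s


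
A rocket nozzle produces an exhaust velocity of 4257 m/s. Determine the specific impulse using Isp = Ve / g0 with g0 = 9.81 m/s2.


Isp = Ve / g0 = 4257 / 9.81 = 433.9 s

433.9 s


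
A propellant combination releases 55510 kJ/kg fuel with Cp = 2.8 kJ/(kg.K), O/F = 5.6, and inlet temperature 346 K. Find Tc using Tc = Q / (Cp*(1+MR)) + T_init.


Tc = 55510 / (2.8 * (1 + 5.6)) + 346 = 3350 K

3350 K


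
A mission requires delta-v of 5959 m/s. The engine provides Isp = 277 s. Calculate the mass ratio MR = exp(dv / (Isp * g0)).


Ve = 277 * 9.81 = 2717.37 m/s
MR = exp(5959 / 2717.37) = 8.961

8.961


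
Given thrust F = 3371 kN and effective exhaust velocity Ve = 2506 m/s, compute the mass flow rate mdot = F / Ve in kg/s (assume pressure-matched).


mdot = F / Ve = 3371000 / 2506 = 1345.2 kg/s

1345.2 kg/s


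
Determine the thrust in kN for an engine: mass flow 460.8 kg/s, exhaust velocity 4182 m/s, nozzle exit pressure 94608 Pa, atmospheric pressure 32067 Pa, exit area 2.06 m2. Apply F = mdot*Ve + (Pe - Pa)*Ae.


F = 460.8 * 4182 + (94608 - 32067) * 2.06 = 2.0559e+06 N = 2055.9 kN

2055.9 kN


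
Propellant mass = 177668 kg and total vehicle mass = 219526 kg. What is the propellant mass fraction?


PMF = 177668 / 219526 = 0.809

0.809


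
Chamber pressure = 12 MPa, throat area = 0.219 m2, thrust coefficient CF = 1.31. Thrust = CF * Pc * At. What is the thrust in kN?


F = 1.31 * 12e6 * 0.219 = 3.4427e+06 N = 3442.7 kN

3442.7 kN


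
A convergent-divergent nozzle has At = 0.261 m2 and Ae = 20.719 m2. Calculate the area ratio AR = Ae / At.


AR = 20.719 / 0.261 = 79.4

79.4


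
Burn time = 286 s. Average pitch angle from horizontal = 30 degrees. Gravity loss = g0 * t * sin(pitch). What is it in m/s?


GL = 9.81 * 286 * sin(30 deg) = 1403 m/s

1403 m/s


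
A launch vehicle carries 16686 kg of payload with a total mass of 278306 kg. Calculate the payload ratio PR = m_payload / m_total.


PR = 16686 / 278306 = 0.06

0.06


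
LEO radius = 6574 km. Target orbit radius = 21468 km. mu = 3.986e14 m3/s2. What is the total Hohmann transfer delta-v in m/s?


V1 = sqrt(mu/r1) = 7786.71 m/s
dV1 = V1*(sqrt(2*r2/(r1+r2)) - 1) = 1848.48 m/s
V2 = sqrt(mu/r2) = 4308.96 m/s
dV2 = V2*(1 - sqrt(2*r1/(r1+r2))) = 1358.45 m/s
Total dV = 3207 m/s

3207 m/s


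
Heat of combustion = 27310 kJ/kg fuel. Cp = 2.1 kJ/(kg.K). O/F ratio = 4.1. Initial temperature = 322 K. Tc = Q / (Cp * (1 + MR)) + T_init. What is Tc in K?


Tc = 27310 / (2.1 * (1 + 4.1)) + 322 = 2872 K

2872 K


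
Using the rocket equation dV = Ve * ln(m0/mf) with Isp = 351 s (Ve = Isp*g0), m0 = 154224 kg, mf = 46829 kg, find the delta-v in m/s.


Ve = 351 * 9.81 = 3443.31 m/s
dV = 3443.31 * ln(154224/46829) = 4104 m/s

4104 m/s


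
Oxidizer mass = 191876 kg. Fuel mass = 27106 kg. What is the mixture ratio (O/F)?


MR = 191876 / 27106 = 7.08

7.08


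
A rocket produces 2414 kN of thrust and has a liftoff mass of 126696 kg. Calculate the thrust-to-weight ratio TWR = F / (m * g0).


TWR = 2414000 / (126696 * 9.81) = 1.94

1.94


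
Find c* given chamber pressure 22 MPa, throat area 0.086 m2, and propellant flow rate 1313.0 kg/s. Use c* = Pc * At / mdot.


c* = 22e6 * 0.086 / 1313.0 = 1441 m/s

1441 m/s


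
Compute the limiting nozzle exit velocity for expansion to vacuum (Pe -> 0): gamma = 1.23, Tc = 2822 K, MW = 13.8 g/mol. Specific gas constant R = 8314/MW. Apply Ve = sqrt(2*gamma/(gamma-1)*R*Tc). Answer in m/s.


R = 8314 / 13.8 = 602.46 J/(kg.K)
Ve = sqrt(2 * 1.23 / (1.23 - 1) * 602.46 * 2822) = 4264 m/s

4264 m/s


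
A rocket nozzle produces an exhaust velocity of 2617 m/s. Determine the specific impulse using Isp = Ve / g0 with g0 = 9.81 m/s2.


Isp = Ve / g0 = 2617 / 9.81 = 266.8 s

266.8 s


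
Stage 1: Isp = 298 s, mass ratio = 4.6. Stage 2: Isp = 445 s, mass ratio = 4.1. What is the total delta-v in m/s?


dV1 = 298 * 9.81 * ln(4.6) = 4461.2 m/s
dV2 = 445 * 9.81 * ln(4.1) = 6159.6 m/s
Total dV = 4461.2 + 6159.6 = 10620.8 m/s ~ 10621 m/s

10621 m/s


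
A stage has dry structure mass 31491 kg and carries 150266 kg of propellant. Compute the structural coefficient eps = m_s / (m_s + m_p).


eps = 31491 / (31491 + 150266) = 0.1733

0.1733


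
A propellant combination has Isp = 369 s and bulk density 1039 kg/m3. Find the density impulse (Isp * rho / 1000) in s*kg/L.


rho*Isp = 369 * 1039 / 1000 = 383 s*kg/L

383 s*kg/L


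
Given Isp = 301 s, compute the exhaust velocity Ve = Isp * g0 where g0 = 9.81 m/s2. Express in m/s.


Ve = Isp * g0 = 301 * 9.81 = 2952.8 m/s

2952.8 m/s


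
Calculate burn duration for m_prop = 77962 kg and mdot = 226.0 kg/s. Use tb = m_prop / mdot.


tb = 77962 / 226.0 = 345.0 s

345.0 s
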